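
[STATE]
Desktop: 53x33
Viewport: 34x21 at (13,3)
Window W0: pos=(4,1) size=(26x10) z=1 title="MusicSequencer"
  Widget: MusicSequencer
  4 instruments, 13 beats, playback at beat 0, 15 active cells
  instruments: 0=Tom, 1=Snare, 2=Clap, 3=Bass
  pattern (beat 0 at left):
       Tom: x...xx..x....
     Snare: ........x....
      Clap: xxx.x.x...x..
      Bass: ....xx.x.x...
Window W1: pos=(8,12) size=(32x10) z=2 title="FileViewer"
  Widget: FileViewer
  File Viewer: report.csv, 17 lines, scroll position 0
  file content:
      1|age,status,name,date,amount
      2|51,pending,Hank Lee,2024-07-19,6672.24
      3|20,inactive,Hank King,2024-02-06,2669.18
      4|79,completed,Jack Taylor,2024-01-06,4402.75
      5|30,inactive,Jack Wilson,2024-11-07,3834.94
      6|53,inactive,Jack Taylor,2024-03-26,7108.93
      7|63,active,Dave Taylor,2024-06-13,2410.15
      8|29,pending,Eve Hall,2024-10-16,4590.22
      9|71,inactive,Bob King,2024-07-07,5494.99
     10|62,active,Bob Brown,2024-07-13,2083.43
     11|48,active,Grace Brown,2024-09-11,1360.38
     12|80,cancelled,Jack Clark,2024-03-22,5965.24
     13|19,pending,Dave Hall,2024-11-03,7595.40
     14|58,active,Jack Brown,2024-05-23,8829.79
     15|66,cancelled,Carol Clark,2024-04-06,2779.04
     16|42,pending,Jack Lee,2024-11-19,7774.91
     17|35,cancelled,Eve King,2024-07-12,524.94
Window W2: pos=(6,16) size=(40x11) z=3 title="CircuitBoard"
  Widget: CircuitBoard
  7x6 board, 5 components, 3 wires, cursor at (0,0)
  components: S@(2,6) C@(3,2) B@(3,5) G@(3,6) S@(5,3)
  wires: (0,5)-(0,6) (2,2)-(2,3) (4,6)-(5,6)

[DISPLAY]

────────────────┨                 
23456789012     ┃                 
··██··█····     ┃                 
······█····     ┃                 
█·█·█···█··     ┃                 
··██·█·█···     ┃                 
                ┃                 
━━━━━━━━━━━━━━━━┛                 
                                  
━━━━━━━━━━━━━━━━━━━━━━━━━━┓       
eViewer                   ┃       
──────────────────────────┨       
status,name,date,amount  ▲┃       
━━━━━━━━━━━━━━━━━━━━━━━━━━━━━━━━┓ 
itBoard                         ┃ 
────────────────────────────────┨ 
 2 3 4 5 6                      ┃ 
                  · ─ ·         ┃ 
                                ┃ 
                                ┃ 
                                ┃ 


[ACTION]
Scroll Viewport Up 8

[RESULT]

                                  
━━━━━━━━━━━━━━━━┓                 
quencer         ┃                 
────────────────┨                 
23456789012     ┃                 
··██··█····     ┃                 
······█····     ┃                 
█·█·█···█··     ┃                 
··██·█·█···     ┃                 
                ┃                 
━━━━━━━━━━━━━━━━┛                 
                                  
━━━━━━━━━━━━━━━━━━━━━━━━━━┓       
eViewer                   ┃       
──────────────────────────┨       
status,name,date,amount  ▲┃       
━━━━━━━━━━━━━━━━━━━━━━━━━━━━━━━━┓ 
itBoard                         ┃ 
────────────────────────────────┨ 
 2 3 4 5 6                      ┃ 
                  · ─ ·         ┃ 


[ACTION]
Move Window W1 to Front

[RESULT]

                                  
━━━━━━━━━━━━━━━━┓                 
quencer         ┃                 
────────────────┨                 
23456789012     ┃                 
··██··█····     ┃                 
······█····     ┃                 
█·█·█···█··     ┃                 
··██·█·█···     ┃                 
                ┃                 
━━━━━━━━━━━━━━━━┛                 
                                  
━━━━━━━━━━━━━━━━━━━━━━━━━━┓       
eViewer                   ┃       
──────────────────────────┨       
status,name,date,amount  ▲┃       
ending,Hank Lee,2024-07-1█┃━━━━━┓ 
nactive,Hank King,2024-02░┃     ┃ 
ompleted,Jack Taylor,2024░┃─────┨ 
nactive,Jack Wilson,2024-░┃     ┃ 
nactive,Jack Taylor,2024-▼┃     ┃ 


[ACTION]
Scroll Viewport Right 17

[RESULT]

                                  
━━━━━━━━━━┓                       
r         ┃                       
──────────┨                       
89012     ┃                       
█····     ┃                       
█····     ┃                       
··█··     ┃                       
·█···     ┃                       
          ┃                       
━━━━━━━━━━┛                       
                                  
━━━━━━━━━━━━━━━━━━━━┓             
r                   ┃             
────────────────────┨             
,name,date,amount  ▲┃             
,Hank Lee,2024-07-1█┃━━━━━┓       
e,Hank King,2024-02░┃     ┃       
ed,Jack Taylor,2024░┃─────┨       
e,Jack Wilson,2024-░┃     ┃       
e,Jack Taylor,2024-▼┃     ┃       


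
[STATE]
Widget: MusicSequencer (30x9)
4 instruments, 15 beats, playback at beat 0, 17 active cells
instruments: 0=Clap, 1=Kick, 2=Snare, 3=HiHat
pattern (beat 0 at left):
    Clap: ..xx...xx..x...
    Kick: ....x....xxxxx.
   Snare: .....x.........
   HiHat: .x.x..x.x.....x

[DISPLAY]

      ▼12345678901234         
  Clap··██···██··█···         
  Kick····█····█████·         
 Snare·····█·········         
 HiHat·█·█··█·█·····█         
                              
                              
                              
                              


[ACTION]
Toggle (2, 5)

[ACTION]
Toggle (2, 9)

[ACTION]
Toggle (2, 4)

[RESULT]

      ▼12345678901234         
  Clap··██···██··█···         
  Kick····█····█████·         
 Snare····█····█·····         
 HiHat·█·█··█·█·····█         
                              
                              
                              
                              


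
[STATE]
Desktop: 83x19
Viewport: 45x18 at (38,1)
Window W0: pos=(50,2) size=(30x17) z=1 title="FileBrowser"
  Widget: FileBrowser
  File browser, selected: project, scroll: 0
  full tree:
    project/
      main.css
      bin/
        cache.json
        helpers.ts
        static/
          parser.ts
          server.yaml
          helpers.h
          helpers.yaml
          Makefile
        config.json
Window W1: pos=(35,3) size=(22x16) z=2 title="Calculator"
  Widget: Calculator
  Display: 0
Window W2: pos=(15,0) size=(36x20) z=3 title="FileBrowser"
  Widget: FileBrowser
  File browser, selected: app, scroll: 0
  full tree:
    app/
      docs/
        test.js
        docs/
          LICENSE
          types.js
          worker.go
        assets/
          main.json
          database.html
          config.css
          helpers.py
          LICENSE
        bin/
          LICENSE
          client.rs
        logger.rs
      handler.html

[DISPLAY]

            ┃                                
────────────┨━━━━━━━━━━━━━━━━━━━━━━━━━━━━┓   
            ┃━━━━━┓rowser                ┃   
            ┃     ┃──────────────────────┨   
            ┃─────┨project/              ┃   
            ┃    0┃in.css                ┃   
            ┃─┐   ┃] bin/                ┃   
            ┃ │   ┃                      ┃   
            ┃─┤   ┃                      ┃   
            ┃ │   ┃                      ┃   
            ┃─┤   ┃                      ┃   
            ┃ │   ┃                      ┃   
            ┃─┤   ┃                      ┃   
            ┃ │   ┃                      ┃   
            ┃─┤   ┃                      ┃   
            ┃+│   ┃                      ┃   
            ┃─┘   ┃                      ┃   
            ┃━━━━━┛━━━━━━━━━━━━━━━━━━━━━━┛   


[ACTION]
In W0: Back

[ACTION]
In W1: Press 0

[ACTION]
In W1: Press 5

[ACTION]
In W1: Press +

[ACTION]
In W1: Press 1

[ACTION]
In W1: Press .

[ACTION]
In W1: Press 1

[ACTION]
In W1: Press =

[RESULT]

            ┃                                
────────────┨━━━━━━━━━━━━━━━━━━━━━━━━━━━━┓   
            ┃━━━━━┓rowser                ┃   
            ┃     ┃──────────────────────┨   
            ┃─────┨project/              ┃   
            ┃  6.1┃in.css                ┃   
            ┃─┐   ┃] bin/                ┃   
            ┃ │   ┃                      ┃   
            ┃─┤   ┃                      ┃   
            ┃ │   ┃                      ┃   
            ┃─┤   ┃                      ┃   
            ┃ │   ┃                      ┃   
            ┃─┤   ┃                      ┃   
            ┃ │   ┃                      ┃   
            ┃─┤   ┃                      ┃   
            ┃+│   ┃                      ┃   
            ┃─┘   ┃                      ┃   
            ┃━━━━━┛━━━━━━━━━━━━━━━━━━━━━━┛   


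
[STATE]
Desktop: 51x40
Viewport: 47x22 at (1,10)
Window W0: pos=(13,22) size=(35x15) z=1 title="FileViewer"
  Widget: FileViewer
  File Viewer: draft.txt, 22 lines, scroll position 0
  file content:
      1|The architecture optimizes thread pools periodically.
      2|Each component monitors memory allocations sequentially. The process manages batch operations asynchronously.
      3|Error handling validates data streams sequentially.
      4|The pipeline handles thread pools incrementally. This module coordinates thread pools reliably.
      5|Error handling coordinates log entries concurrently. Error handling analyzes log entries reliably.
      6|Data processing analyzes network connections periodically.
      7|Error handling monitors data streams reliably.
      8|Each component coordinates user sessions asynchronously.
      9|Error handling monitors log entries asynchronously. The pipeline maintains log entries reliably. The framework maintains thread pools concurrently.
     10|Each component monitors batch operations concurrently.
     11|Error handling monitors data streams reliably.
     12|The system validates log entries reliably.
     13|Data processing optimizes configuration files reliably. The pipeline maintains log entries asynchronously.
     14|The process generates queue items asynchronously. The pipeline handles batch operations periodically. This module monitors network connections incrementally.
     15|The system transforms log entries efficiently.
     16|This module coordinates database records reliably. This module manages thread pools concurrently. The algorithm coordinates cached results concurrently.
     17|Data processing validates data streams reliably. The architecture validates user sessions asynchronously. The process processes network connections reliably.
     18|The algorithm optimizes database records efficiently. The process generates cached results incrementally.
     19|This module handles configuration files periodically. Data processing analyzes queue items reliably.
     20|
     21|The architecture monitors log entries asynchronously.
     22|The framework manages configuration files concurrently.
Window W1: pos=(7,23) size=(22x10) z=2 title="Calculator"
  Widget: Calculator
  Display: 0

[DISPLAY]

                                               
                                               
                                               
                                               
                                               
                                               
                                               
                                               
                                               
                                               
                                               
                                               
            ┏━━━━━━━━━━━━━━━━━━━━━━━━━━━━━━━━━┓
      ┏━━━━━━━━━━━━━━━━━━━━┓                  ┃
      ┃ Calculator         ┃──────────────────┨
      ┠────────────────────┨e optimizes threa▲┃
      ┃                   0┃monitors memory a█┃
      ┃┌───┬───┬───┬───┐   ┃validates data st░┃
      ┃│ 7 │ 8 │ 9 │ ÷ │   ┃ndles thread pool░┃
      ┃├───┼───┼───┼───┤   ┃coordinates log e░┃
      ┃│ 4 │ 5 │ 6 │ × │   ┃ analyzes network░┃
      ┃└───┴───┴───┴───┘   ┃monitors data str░┃


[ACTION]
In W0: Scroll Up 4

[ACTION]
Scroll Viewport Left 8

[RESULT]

                                               
                                               
                                               
                                               
                                               
                                               
                                               
                                               
                                               
                                               
                                               
                                               
             ┏━━━━━━━━━━━━━━━━━━━━━━━━━━━━━━━━━
       ┏━━━━━━━━━━━━━━━━━━━━┓                  
       ┃ Calculator         ┃──────────────────
       ┠────────────────────┨e optimizes threa▲
       ┃                   0┃monitors memory a█
       ┃┌───┬───┬───┬───┐   ┃validates data st░
       ┃│ 7 │ 8 │ 9 │ ÷ │   ┃ndles thread pool░
       ┃├───┼───┼───┼───┤   ┃coordinates log e░
       ┃│ 4 │ 5 │ 6 │ × │   ┃ analyzes network░
       ┃└───┴───┴───┴───┘   ┃monitors data str░


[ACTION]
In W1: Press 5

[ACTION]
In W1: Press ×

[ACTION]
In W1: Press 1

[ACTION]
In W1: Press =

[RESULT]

                                               
                                               
                                               
                                               
                                               
                                               
                                               
                                               
                                               
                                               
                                               
                                               
             ┏━━━━━━━━━━━━━━━━━━━━━━━━━━━━━━━━━
       ┏━━━━━━━━━━━━━━━━━━━━┓                  
       ┃ Calculator         ┃──────────────────
       ┠────────────────────┨e optimizes threa▲
       ┃                   5┃monitors memory a█
       ┃┌───┬───┬───┬───┐   ┃validates data st░
       ┃│ 7 │ 8 │ 9 │ ÷ │   ┃ndles thread pool░
       ┃├───┼───┼───┼───┤   ┃coordinates log e░
       ┃│ 4 │ 5 │ 6 │ × │   ┃ analyzes network░
       ┃└───┴───┴───┴───┘   ┃monitors data str░


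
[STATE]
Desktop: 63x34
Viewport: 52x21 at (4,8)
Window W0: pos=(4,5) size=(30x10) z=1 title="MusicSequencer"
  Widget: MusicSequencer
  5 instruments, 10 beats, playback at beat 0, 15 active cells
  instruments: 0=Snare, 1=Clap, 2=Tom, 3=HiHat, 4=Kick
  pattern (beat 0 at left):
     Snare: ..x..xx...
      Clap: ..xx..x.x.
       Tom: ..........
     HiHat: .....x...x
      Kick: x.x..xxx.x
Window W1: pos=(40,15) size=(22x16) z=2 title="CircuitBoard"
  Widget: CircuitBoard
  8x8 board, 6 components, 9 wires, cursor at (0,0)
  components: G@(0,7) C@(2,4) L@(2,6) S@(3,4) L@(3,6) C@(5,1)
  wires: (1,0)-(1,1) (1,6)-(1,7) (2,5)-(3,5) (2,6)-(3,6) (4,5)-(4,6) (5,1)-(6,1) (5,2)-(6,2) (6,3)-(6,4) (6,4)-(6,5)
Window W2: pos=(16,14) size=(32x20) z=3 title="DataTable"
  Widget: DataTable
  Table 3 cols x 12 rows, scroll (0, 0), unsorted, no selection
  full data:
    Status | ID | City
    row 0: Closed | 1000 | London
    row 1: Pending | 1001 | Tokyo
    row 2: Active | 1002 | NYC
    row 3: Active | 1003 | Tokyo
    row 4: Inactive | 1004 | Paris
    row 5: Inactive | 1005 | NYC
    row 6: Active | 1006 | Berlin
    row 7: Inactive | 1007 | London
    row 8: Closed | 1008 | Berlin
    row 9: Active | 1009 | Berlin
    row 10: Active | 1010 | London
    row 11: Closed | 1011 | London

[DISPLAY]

┃      ▼123456789            ┃                      
┃ Snare··█··██···            ┃                      
┃  Clap··██··█·█·            ┃                      
┃   Tom··········            ┃                      
┃ HiHat·····█···█            ┃                      
┃  Kick█·█··███·█            ┃                      
┗━━━━━━━━━━━┏━━━━━━━━━━━━━━━━━━━━━━━━━━━━━━┓        
            ┃ DataTable                    ┃━━━━━━━━
            ┠──────────────────────────────┨tBoard  
            ┃Status  │ID  │City            ┃────────
            ┃────────┼────┼──────          ┃2 3 4 5 
            ┃Closed  │1000│London          ┃        
            ┃Pending │1001│Tokyo           ┃        
            ┃Active  │1002│NYC             ┃ ·      
            ┃Active  │1003│Tokyo           ┃        
            ┃Inactive│1004│Paris           ┃        
            ┃Inactive│1005│NYC             ┃        
            ┃Active  │1006│Berlin          ┃        
            ┃Inactive│1007│London          ┃        
            ┃Closed  │1008│Berlin          ┃        
            ┃Active  │1009│Berlin          ┃        


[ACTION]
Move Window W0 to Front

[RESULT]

┃      ▼123456789            ┃                      
┃ Snare··█··██···            ┃                      
┃  Clap··██··█·█·            ┃                      
┃   Tom··········            ┃                      
┃ HiHat·····█···█            ┃                      
┃  Kick█·█··███·█            ┃                      
┗━━━━━━━━━━━━━━━━━━━━━━━━━━━━┛━━━━━━━━━━━━━┓        
            ┃ DataTable                    ┃━━━━━━━━
            ┠──────────────────────────────┨tBoard  
            ┃Status  │ID  │City            ┃────────
            ┃────────┼────┼──────          ┃2 3 4 5 
            ┃Closed  │1000│London          ┃        
            ┃Pending │1001│Tokyo           ┃        
            ┃Active  │1002│NYC             ┃ ·      
            ┃Active  │1003│Tokyo           ┃        
            ┃Inactive│1004│Paris           ┃        
            ┃Inactive│1005│NYC             ┃        
            ┃Active  │1006│Berlin          ┃        
            ┃Inactive│1007│London          ┃        
            ┃Closed  │1008│Berlin          ┃        
            ┃Active  │1009│Berlin          ┃        


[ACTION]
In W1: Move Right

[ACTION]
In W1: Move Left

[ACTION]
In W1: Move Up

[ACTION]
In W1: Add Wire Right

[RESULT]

┃      ▼123456789            ┃                      
┃ Snare··█··██···            ┃                      
┃  Clap··██··█·█·            ┃                      
┃   Tom··········            ┃                      
┃ HiHat·····█···█            ┃                      
┃  Kick█·█··███·█            ┃                      
┗━━━━━━━━━━━━━━━━━━━━━━━━━━━━┛━━━━━━━━━━━━━┓        
            ┃ DataTable                    ┃━━━━━━━━
            ┠──────────────────────────────┨tBoard  
            ┃Status  │ID  │City            ┃────────
            ┃────────┼────┼──────          ┃2 3 4 5 
            ┃Closed  │1000│London          ┃ ·      
            ┃Pending │1001│Tokyo           ┃        
            ┃Active  │1002│NYC             ┃ ·      
            ┃Active  │1003│Tokyo           ┃        
            ┃Inactive│1004│Paris           ┃        
            ┃Inactive│1005│NYC             ┃        
            ┃Active  │1006│Berlin          ┃        
            ┃Inactive│1007│London          ┃        
            ┃Closed  │1008│Berlin          ┃        
            ┃Active  │1009│Berlin          ┃        


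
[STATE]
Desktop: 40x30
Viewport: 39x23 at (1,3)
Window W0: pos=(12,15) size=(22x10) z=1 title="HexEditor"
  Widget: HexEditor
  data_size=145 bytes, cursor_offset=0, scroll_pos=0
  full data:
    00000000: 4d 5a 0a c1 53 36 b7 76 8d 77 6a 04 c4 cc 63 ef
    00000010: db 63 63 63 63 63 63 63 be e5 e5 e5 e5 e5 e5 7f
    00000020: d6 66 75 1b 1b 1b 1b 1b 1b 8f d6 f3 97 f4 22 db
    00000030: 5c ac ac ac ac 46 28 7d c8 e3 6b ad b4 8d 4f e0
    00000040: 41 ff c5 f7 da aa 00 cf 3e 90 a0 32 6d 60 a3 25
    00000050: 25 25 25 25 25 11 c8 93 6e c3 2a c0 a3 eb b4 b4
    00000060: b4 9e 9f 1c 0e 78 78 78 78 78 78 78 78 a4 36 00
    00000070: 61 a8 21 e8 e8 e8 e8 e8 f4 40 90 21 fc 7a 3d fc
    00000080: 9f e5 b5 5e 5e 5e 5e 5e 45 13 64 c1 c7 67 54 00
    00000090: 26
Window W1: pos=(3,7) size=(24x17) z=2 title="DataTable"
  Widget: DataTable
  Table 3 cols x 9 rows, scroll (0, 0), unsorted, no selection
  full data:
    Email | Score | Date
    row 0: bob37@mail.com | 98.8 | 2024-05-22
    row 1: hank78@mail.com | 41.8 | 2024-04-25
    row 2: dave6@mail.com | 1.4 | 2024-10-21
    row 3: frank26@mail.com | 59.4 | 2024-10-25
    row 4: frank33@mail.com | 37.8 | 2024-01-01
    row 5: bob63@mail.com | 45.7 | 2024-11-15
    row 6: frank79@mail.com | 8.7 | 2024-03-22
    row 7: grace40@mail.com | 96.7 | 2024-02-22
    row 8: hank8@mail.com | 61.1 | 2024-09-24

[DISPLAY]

                                       
                                       
                                       
                                       
  ┏━━━━━━━━━━━━━━━━━━━━━━┓             
  ┃ DataTable            ┃             
  ┠──────────────────────┨             
  ┃Email           │Score┃             
  ┃────────────────┼─────┃             
  ┃bob37@mail.com  │98.8 ┃             
  ┃hank78@mail.com │41.8 ┃             
  ┃dave6@mail.com  │1.4  ┃             
  ┃frank26@mail.com│59.4 ┃━━━━━━┓      
  ┃frank33@mail.com│37.8 ┃      ┃      
  ┃bob63@mail.com  │45.7 ┃──────┨      
  ┃frank79@mail.com│8.7  ┃a 0a c┃      
  ┃grace40@mail.com│96.7 ┃3 63 6┃      
  ┃hank8@mail.com  │61.1 ┃6 75 1┃      
  ┃                      ┃c ac a┃      
  ┃                      ┃f c5 f┃      
  ┗━━━━━━━━━━━━━━━━━━━━━━┛5 25 2┃      
           ┗━━━━━━━━━━━━━━━━━━━━┛      
                                       


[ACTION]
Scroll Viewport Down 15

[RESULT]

  ┏━━━━━━━━━━━━━━━━━━━━━━┓             
  ┃ DataTable            ┃             
  ┠──────────────────────┨             
  ┃Email           │Score┃             
  ┃────────────────┼─────┃             
  ┃bob37@mail.com  │98.8 ┃             
  ┃hank78@mail.com │41.8 ┃             
  ┃dave6@mail.com  │1.4  ┃             
  ┃frank26@mail.com│59.4 ┃━━━━━━┓      
  ┃frank33@mail.com│37.8 ┃      ┃      
  ┃bob63@mail.com  │45.7 ┃──────┨      
  ┃frank79@mail.com│8.7  ┃a 0a c┃      
  ┃grace40@mail.com│96.7 ┃3 63 6┃      
  ┃hank8@mail.com  │61.1 ┃6 75 1┃      
  ┃                      ┃c ac a┃      
  ┃                      ┃f c5 f┃      
  ┗━━━━━━━━━━━━━━━━━━━━━━┛5 25 2┃      
           ┗━━━━━━━━━━━━━━━━━━━━┛      
                                       
                                       
                                       
                                       
                                       


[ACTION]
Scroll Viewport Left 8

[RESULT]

   ┏━━━━━━━━━━━━━━━━━━━━━━┓            
   ┃ DataTable            ┃            
   ┠──────────────────────┨            
   ┃Email           │Score┃            
   ┃────────────────┼─────┃            
   ┃bob37@mail.com  │98.8 ┃            
   ┃hank78@mail.com │41.8 ┃            
   ┃dave6@mail.com  │1.4  ┃            
   ┃frank26@mail.com│59.4 ┃━━━━━━┓     
   ┃frank33@mail.com│37.8 ┃      ┃     
   ┃bob63@mail.com  │45.7 ┃──────┨     
   ┃frank79@mail.com│8.7  ┃a 0a c┃     
   ┃grace40@mail.com│96.7 ┃3 63 6┃     
   ┃hank8@mail.com  │61.1 ┃6 75 1┃     
   ┃                      ┃c ac a┃     
   ┃                      ┃f c5 f┃     
   ┗━━━━━━━━━━━━━━━━━━━━━━┛5 25 2┃     
            ┗━━━━━━━━━━━━━━━━━━━━┛     
                                       
                                       
                                       
                                       
                                       


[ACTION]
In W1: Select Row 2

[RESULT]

   ┏━━━━━━━━━━━━━━━━━━━━━━┓            
   ┃ DataTable            ┃            
   ┠──────────────────────┨            
   ┃Email           │Score┃            
   ┃────────────────┼─────┃            
   ┃bob37@mail.com  │98.8 ┃            
   ┃hank78@mail.com │41.8 ┃            
   ┃>ave6@mail.com  │1.4  ┃            
   ┃frank26@mail.com│59.4 ┃━━━━━━┓     
   ┃frank33@mail.com│37.8 ┃      ┃     
   ┃bob63@mail.com  │45.7 ┃──────┨     
   ┃frank79@mail.com│8.7  ┃a 0a c┃     
   ┃grace40@mail.com│96.7 ┃3 63 6┃     
   ┃hank8@mail.com  │61.1 ┃6 75 1┃     
   ┃                      ┃c ac a┃     
   ┃                      ┃f c5 f┃     
   ┗━━━━━━━━━━━━━━━━━━━━━━┛5 25 2┃     
            ┗━━━━━━━━━━━━━━━━━━━━┛     
                                       
                                       
                                       
                                       
                                       


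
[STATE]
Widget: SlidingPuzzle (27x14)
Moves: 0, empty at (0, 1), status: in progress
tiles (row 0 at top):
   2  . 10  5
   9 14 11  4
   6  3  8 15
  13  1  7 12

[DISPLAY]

┌────┬────┬────┬────┐      
│  2 │    │ 10 │  5 │      
├────┼────┼────┼────┤      
│  9 │ 14 │ 11 │  4 │      
├────┼────┼────┼────┤      
│  6 │  3 │  8 │ 15 │      
├────┼────┼────┼────┤      
│ 13 │  1 │  7 │ 12 │      
└────┴────┴────┴────┘      
Moves: 0                   
                           
                           
                           
                           


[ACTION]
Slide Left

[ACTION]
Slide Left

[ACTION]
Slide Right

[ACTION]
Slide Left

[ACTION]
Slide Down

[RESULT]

┌────┬────┬────┬────┐      
│  2 │ 10 │  5 │    │      
├────┼────┼────┼────┤      
│  9 │ 14 │ 11 │  4 │      
├────┼────┼────┼────┤      
│  6 │  3 │  8 │ 15 │      
├────┼────┼────┼────┤      
│ 13 │  1 │  7 │ 12 │      
└────┴────┴────┴────┘      
Moves: 4                   
                           
                           
                           
                           


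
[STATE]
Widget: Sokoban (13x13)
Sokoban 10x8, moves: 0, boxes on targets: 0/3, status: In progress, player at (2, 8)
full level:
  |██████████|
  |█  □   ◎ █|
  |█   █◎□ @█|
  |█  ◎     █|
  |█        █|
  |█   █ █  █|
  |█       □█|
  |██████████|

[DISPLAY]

██████████   
█  □   ◎ █   
█   █◎□ @█   
█  ◎     █   
█        █   
█   █ █  █   
█       □█   
██████████   
Moves: 0  0/3
             
             
             
             


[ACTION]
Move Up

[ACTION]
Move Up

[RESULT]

██████████   
█  □   ◎@█   
█   █◎□  █   
█  ◎     █   
█        █   
█   █ █  █   
█       □█   
██████████   
Moves: 1  0/3
             
             
             
             


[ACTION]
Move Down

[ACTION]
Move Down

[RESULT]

██████████   
█  □   ◎ █   
█   █◎□  █   
█  ◎    @█   
█        █   
█   █ █  █   
█       □█   
██████████   
Moves: 3  0/3
             
             
             
             


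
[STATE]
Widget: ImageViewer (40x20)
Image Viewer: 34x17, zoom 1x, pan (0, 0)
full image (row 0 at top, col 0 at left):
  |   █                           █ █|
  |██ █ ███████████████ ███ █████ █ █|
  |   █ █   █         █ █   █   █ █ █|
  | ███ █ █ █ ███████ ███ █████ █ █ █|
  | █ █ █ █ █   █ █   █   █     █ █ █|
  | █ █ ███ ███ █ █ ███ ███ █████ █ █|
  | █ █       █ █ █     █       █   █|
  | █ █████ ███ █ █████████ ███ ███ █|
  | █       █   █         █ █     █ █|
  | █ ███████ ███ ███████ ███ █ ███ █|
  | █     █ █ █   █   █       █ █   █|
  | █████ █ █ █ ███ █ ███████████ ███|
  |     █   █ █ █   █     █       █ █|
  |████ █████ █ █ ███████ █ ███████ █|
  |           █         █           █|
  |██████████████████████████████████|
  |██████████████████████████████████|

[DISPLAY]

   █                           █ █      
██ █ ███████████████ ███ █████ █ █      
   █ █   █         █ █   █   █ █ █      
 ███ █ █ █ ███████ ███ █████ █ █ █      
 █ █ █ █ █   █ █   █   █     █ █ █      
 █ █ ███ ███ █ █ ███ ███ █████ █ █      
 █ █       █ █ █     █       █   █      
 █ █████ ███ █ █████████ ███ ███ █      
 █       █   █         █ █     █ █      
 █ ███████ ███ ███████ ███ █ ███ █      
 █     █ █ █   █   █       █ █   █      
 █████ █ █ █ ███ █ ███████████ ███      
     █   █ █ █   █     █       █ █      
████ █████ █ █ ███████ █ ███████ █      
           █         █           █      
██████████████████████████████████      
██████████████████████████████████      
                                        
                                        
                                        


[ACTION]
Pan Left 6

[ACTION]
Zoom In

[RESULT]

      ██                                
      ██                                
████  ██  ██████████████████████████████
████  ██  ██████████████████████████████
      ██  ██      ██                  ██
      ██  ██      ██                  ██
  ██████  ██  ██  ██  ██████████████  ██
  ██████  ██  ██  ██  ██████████████  ██
  ██  ██  ██  ██  ██      ██  ██      ██
  ██  ██  ██  ██  ██      ██  ██      ██
  ██  ██  ██████  ██████  ██  ██  ██████
  ██  ██  ██████  ██████  ██  ██  ██████
  ██  ██              ██  ██  ██        
  ██  ██              ██  ██  ██        
  ██  ██████████  ██████  ██  ██████████
  ██  ██████████  ██████  ██  ██████████
  ██              ██      ██            
  ██              ██      ██            
  ██  ██████████████  ██████  ██████████
  ██  ██████████████  ██████  ██████████


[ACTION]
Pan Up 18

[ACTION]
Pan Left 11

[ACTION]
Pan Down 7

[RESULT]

  ██████  ██  ██  ██  ██████████████  ██
  ██  ██  ██  ██  ██      ██  ██      ██
  ██  ██  ██  ██  ██      ██  ██      ██
  ██  ██  ██████  ██████  ██  ██  ██████
  ██  ██  ██████  ██████  ██  ██  ██████
  ██  ██              ██  ██  ██        
  ██  ██              ██  ██  ██        
  ██  ██████████  ██████  ██  ██████████
  ██  ██████████  ██████  ██  ██████████
  ██              ██      ██            
  ██              ██      ██            
  ██  ██████████████  ██████  ██████████
  ██  ██████████████  ██████  ██████████
  ██          ██  ██  ██      ██      ██
  ██          ██  ██  ██      ██      ██
  ██████████  ██  ██  ██  ██████  ██  ██
  ██████████  ██  ██  ██  ██████  ██  ██
          ██      ██  ██  ██      ██    
          ██      ██  ██  ██      ██    
████████  ██████████  ██  ██  ██████████


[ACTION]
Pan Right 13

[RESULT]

 ██  ██  ██████████████  ██████  ███████
 ██  ██      ██  ██      ██      ██     
 ██  ██      ██  ██      ██      ██     
███  ██████  ██  ██  ██████  ██████  ███
███  ██████  ██  ██  ██████  ██████  ███
         ██  ██  ██          ██         
         ██  ██  ██          ██         
███  ██████  ██  ██████████████████  ███
███  ██████  ██  ██████████████████  ███
     ██      ██                  ██  ██ 
     ██      ██                  ██  ██ 
███████  ██████  ██████████████  ██████ 
███████  ██████  ██████████████  ██████ 
 ██  ██  ██      ██      ██             
 ██  ██  ██      ██      ██             
 ██  ██  ██  ██████  ██  ███████████████
 ██  ██  ██  ██████  ██  ███████████████
     ██  ██  ██      ██          ██     
     ██  ██  ██      ██          ██     
███████  ██  ██  ██████████████  ██  ███


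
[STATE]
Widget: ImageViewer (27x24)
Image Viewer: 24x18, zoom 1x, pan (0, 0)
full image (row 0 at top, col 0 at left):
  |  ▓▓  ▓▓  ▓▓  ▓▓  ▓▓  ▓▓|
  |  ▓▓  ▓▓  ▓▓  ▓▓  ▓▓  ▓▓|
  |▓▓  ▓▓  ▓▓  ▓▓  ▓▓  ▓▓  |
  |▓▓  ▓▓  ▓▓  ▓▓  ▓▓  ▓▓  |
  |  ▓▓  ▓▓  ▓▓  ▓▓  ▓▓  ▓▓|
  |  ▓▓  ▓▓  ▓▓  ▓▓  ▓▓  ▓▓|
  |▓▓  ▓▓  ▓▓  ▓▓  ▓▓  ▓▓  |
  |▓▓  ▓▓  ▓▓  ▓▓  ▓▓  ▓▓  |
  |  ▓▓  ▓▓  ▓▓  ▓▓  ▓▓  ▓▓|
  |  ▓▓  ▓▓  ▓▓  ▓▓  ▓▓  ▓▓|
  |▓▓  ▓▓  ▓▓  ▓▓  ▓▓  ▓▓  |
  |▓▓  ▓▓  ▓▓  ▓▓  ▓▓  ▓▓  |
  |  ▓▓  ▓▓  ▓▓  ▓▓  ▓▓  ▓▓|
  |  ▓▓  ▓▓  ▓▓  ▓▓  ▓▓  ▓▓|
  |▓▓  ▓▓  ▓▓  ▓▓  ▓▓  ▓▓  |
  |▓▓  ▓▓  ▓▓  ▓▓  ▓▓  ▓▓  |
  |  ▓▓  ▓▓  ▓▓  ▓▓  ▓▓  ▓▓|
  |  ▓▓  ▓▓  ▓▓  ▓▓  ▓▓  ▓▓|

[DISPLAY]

  ▓▓  ▓▓  ▓▓  ▓▓  ▓▓  ▓▓   
  ▓▓  ▓▓  ▓▓  ▓▓  ▓▓  ▓▓   
▓▓  ▓▓  ▓▓  ▓▓  ▓▓  ▓▓     
▓▓  ▓▓  ▓▓  ▓▓  ▓▓  ▓▓     
  ▓▓  ▓▓  ▓▓  ▓▓  ▓▓  ▓▓   
  ▓▓  ▓▓  ▓▓  ▓▓  ▓▓  ▓▓   
▓▓  ▓▓  ▓▓  ▓▓  ▓▓  ▓▓     
▓▓  ▓▓  ▓▓  ▓▓  ▓▓  ▓▓     
  ▓▓  ▓▓  ▓▓  ▓▓  ▓▓  ▓▓   
  ▓▓  ▓▓  ▓▓  ▓▓  ▓▓  ▓▓   
▓▓  ▓▓  ▓▓  ▓▓  ▓▓  ▓▓     
▓▓  ▓▓  ▓▓  ▓▓  ▓▓  ▓▓     
  ▓▓  ▓▓  ▓▓  ▓▓  ▓▓  ▓▓   
  ▓▓  ▓▓  ▓▓  ▓▓  ▓▓  ▓▓   
▓▓  ▓▓  ▓▓  ▓▓  ▓▓  ▓▓     
▓▓  ▓▓  ▓▓  ▓▓  ▓▓  ▓▓     
  ▓▓  ▓▓  ▓▓  ▓▓  ▓▓  ▓▓   
  ▓▓  ▓▓  ▓▓  ▓▓  ▓▓  ▓▓   
                           
                           
                           
                           
                           
                           


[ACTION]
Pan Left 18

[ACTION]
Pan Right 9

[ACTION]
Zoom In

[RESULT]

   ▓▓▓▓    ▓▓▓▓    ▓▓▓▓    
   ▓▓▓▓    ▓▓▓▓    ▓▓▓▓    
   ▓▓▓▓    ▓▓▓▓    ▓▓▓▓    
   ▓▓▓▓    ▓▓▓▓    ▓▓▓▓    
▓▓▓    ▓▓▓▓    ▓▓▓▓    ▓▓▓▓
▓▓▓    ▓▓▓▓    ▓▓▓▓    ▓▓▓▓
▓▓▓    ▓▓▓▓    ▓▓▓▓    ▓▓▓▓
▓▓▓    ▓▓▓▓    ▓▓▓▓    ▓▓▓▓
   ▓▓▓▓    ▓▓▓▓    ▓▓▓▓    
   ▓▓▓▓    ▓▓▓▓    ▓▓▓▓    
   ▓▓▓▓    ▓▓▓▓    ▓▓▓▓    
   ▓▓▓▓    ▓▓▓▓    ▓▓▓▓    
▓▓▓    ▓▓▓▓    ▓▓▓▓    ▓▓▓▓
▓▓▓    ▓▓▓▓    ▓▓▓▓    ▓▓▓▓
▓▓▓    ▓▓▓▓    ▓▓▓▓    ▓▓▓▓
▓▓▓    ▓▓▓▓    ▓▓▓▓    ▓▓▓▓
   ▓▓▓▓    ▓▓▓▓    ▓▓▓▓    
   ▓▓▓▓    ▓▓▓▓    ▓▓▓▓    
   ▓▓▓▓    ▓▓▓▓    ▓▓▓▓    
   ▓▓▓▓    ▓▓▓▓    ▓▓▓▓    
▓▓▓    ▓▓▓▓    ▓▓▓▓    ▓▓▓▓
▓▓▓    ▓▓▓▓    ▓▓▓▓    ▓▓▓▓
▓▓▓    ▓▓▓▓    ▓▓▓▓    ▓▓▓▓
▓▓▓    ▓▓▓▓    ▓▓▓▓    ▓▓▓▓


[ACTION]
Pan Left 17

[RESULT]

    ▓▓▓▓    ▓▓▓▓    ▓▓▓▓   
    ▓▓▓▓    ▓▓▓▓    ▓▓▓▓   
    ▓▓▓▓    ▓▓▓▓    ▓▓▓▓   
    ▓▓▓▓    ▓▓▓▓    ▓▓▓▓   
▓▓▓▓    ▓▓▓▓    ▓▓▓▓    ▓▓▓
▓▓▓▓    ▓▓▓▓    ▓▓▓▓    ▓▓▓
▓▓▓▓    ▓▓▓▓    ▓▓▓▓    ▓▓▓
▓▓▓▓    ▓▓▓▓    ▓▓▓▓    ▓▓▓
    ▓▓▓▓    ▓▓▓▓    ▓▓▓▓   
    ▓▓▓▓    ▓▓▓▓    ▓▓▓▓   
    ▓▓▓▓    ▓▓▓▓    ▓▓▓▓   
    ▓▓▓▓    ▓▓▓▓    ▓▓▓▓   
▓▓▓▓    ▓▓▓▓    ▓▓▓▓    ▓▓▓
▓▓▓▓    ▓▓▓▓    ▓▓▓▓    ▓▓▓
▓▓▓▓    ▓▓▓▓    ▓▓▓▓    ▓▓▓
▓▓▓▓    ▓▓▓▓    ▓▓▓▓    ▓▓▓
    ▓▓▓▓    ▓▓▓▓    ▓▓▓▓   
    ▓▓▓▓    ▓▓▓▓    ▓▓▓▓   
    ▓▓▓▓    ▓▓▓▓    ▓▓▓▓   
    ▓▓▓▓    ▓▓▓▓    ▓▓▓▓   
▓▓▓▓    ▓▓▓▓    ▓▓▓▓    ▓▓▓
▓▓▓▓    ▓▓▓▓    ▓▓▓▓    ▓▓▓
▓▓▓▓    ▓▓▓▓    ▓▓▓▓    ▓▓▓
▓▓▓▓    ▓▓▓▓    ▓▓▓▓    ▓▓▓


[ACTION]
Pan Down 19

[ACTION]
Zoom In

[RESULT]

▓▓▓▓▓▓      ▓▓▓▓▓▓      ▓▓▓
▓▓▓▓▓▓      ▓▓▓▓▓▓      ▓▓▓
▓▓▓▓▓▓      ▓▓▓▓▓▓      ▓▓▓
▓▓▓▓▓▓      ▓▓▓▓▓▓      ▓▓▓
▓▓▓▓▓▓      ▓▓▓▓▓▓      ▓▓▓
      ▓▓▓▓▓▓      ▓▓▓▓▓▓   
      ▓▓▓▓▓▓      ▓▓▓▓▓▓   
      ▓▓▓▓▓▓      ▓▓▓▓▓▓   
      ▓▓▓▓▓▓      ▓▓▓▓▓▓   
      ▓▓▓▓▓▓      ▓▓▓▓▓▓   
      ▓▓▓▓▓▓      ▓▓▓▓▓▓   
▓▓▓▓▓▓      ▓▓▓▓▓▓      ▓▓▓
▓▓▓▓▓▓      ▓▓▓▓▓▓      ▓▓▓
▓▓▓▓▓▓      ▓▓▓▓▓▓      ▓▓▓
▓▓▓▓▓▓      ▓▓▓▓▓▓      ▓▓▓
▓▓▓▓▓▓      ▓▓▓▓▓▓      ▓▓▓
▓▓▓▓▓▓      ▓▓▓▓▓▓      ▓▓▓
      ▓▓▓▓▓▓      ▓▓▓▓▓▓   
      ▓▓▓▓▓▓      ▓▓▓▓▓▓   
      ▓▓▓▓▓▓      ▓▓▓▓▓▓   
      ▓▓▓▓▓▓      ▓▓▓▓▓▓   
      ▓▓▓▓▓▓      ▓▓▓▓▓▓   
      ▓▓▓▓▓▓      ▓▓▓▓▓▓   
▓▓▓▓▓▓      ▓▓▓▓▓▓      ▓▓▓
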